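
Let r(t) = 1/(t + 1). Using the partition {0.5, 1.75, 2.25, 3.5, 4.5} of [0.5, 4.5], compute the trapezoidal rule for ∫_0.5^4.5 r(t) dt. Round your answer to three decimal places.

1.345

Subinterval widths: 1.25, 0.5, 1.25, 1.
r(0.5) = 2/3, r(1.75) = 4/11, r(2.25) = 4/13, r(3.5) = 2/9, r(4.5) = 2/11.
On each subinterval the trapezoid contributes (Δt_i/2)·[r(t_{i-1}) + r(t_i)].
Sum ≈ 1.345.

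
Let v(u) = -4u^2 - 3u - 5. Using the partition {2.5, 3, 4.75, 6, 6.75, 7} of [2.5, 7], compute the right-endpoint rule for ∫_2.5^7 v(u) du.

Subinterval widths: 0.5, 1.75, 1.25, 0.75, 0.25.
Right endpoints: 3, 4.75, 6, 6.75, 7.
v(3) = -50, v(4.75) = -109.5, v(6) = -167, v(6.75) = -207.5, v(7) = -222.
Sum = Σ Δu_i · v(u_i).
Sum = -636.5.

-636.5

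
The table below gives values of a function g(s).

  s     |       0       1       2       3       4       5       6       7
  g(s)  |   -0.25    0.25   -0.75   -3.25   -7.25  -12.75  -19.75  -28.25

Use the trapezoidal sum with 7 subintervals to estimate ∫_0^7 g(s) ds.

Δs = 1.
T_7 = (1/2)·[(-0.25) + 2·0.25 + 2·(-0.75) + 2·(-3.25) + 2·(-7.25) + 2·(-12.75) + 2·(-19.75) + (-28.25)] = -57.75.

-57.75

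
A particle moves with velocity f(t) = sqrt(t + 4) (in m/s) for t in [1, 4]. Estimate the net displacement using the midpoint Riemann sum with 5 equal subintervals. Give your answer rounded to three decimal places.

7.632

Δt = (4 − 1)/5 = 0.6.
Midpoints: 1.3, 1.9, 2.5, 3.1, 3.7.
f(1.3) ≈ 2.302, f(1.9) ≈ 2.429, f(2.5) ≈ 2.550, f(3.1) ≈ 2.665, f(3.7) ≈ 2.775.
Sum = Δt · [f(1.3) + f(1.9) + f(2.5) + f(3.1) + f(3.7)].
Sum ≈ 7.632.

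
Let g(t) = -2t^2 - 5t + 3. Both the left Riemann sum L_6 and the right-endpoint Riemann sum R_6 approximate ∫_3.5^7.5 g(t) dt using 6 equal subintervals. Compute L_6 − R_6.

72

L_6 ≈ -315.2592593.
R_6 ≈ -387.2592593.
L_6 − R_6 = 72.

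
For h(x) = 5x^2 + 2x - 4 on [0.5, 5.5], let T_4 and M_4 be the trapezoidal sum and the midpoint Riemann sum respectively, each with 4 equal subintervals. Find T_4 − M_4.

9.765625

T_4 = 293.59375.
M_4 = 283.828125.
T_4 − M_4 = 9.765625.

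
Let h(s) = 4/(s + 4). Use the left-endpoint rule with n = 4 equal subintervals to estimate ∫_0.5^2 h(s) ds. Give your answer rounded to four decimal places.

1.1934

Δs = (2 − 0.5)/4 = 0.375.
Left endpoints: 0.5, 0.875, 1.25, 1.625.
h(0.5) = 8/9, h(0.875) = 32/39, h(1.25) = 16/21, h(1.625) = 32/45.
Sum = Δs · [h(0.5) + h(0.875) + h(1.25) + h(1.625)].
Sum ≈ 1.1934.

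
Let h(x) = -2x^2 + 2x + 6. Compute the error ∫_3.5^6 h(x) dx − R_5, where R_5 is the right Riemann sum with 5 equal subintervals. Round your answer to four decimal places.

10.8333

Exact integral: ∫_3.5^6 h(x) dx ≈ -76.666667.
R_5 = -87.5.
Error ≈ -76.666667 − (-87.5) ≈ 10.8333.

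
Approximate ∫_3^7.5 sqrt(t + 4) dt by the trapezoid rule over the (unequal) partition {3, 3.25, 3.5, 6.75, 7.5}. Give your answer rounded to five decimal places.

Subinterval widths: 0.25, 0.25, 3.25, 0.75.
f(3) ≈ 2.64575, f(3.25) ≈ 2.69258, f(3.5) ≈ 2.73861, f(6.75) ≈ 3.27872, f(7.5) ≈ 3.39116.
On each subinterval the trapezoid contributes (Δt_i/2)·[f(t_{i-1}) + f(t_i)].
Sum ≈ 13.62556.

13.62556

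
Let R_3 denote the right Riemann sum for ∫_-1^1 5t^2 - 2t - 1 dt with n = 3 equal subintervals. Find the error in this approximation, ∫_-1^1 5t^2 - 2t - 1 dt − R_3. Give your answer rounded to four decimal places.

0.5926

Exact integral: ∫_-1^1 f(t) dt ≈ 1.333333.
R_3 ≈ 0.740741.
Error ≈ 1.333333 − 0.740741 ≈ 0.5926.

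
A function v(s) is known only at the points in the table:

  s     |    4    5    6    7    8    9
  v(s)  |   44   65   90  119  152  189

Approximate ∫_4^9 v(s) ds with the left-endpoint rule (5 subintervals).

470

Δs = 1.
Sum = 1·[44 + 65 + 90 + 119 + 152] = 470.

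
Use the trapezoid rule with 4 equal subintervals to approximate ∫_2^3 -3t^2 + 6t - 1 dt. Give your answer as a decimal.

-5.03125

Δt = (3 − 2)/4 = 0.25.
f(2) = -1, f(2.25) = -2.6875, f(2.5) = -4.75, f(2.75) = -7.1875, f(3) = -10.
T_4 = (Δt/2)·[f(t_0) + 2f(t_1) + 2f(t_2) + 2f(t_3) + f(t_4)].
Sum = -5.03125.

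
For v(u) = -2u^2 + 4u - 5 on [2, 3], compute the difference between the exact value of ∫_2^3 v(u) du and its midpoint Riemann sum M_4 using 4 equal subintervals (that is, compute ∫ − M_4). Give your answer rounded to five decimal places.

-0.01042

Exact integral: ∫_2^3 v(u) du ≈ -7.6666667.
M_4 = -7.65625.
Error ≈ -7.6666667 − (-7.65625) ≈ -0.01042.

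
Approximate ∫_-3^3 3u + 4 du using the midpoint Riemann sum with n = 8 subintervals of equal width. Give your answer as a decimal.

24

Δu = (3 − (-3))/8 = 0.75.
Midpoints: -2.625, -1.875, -1.125, -0.375, 0.375, 1.125, 1.875, 2.625.
f(-2.625) = -3.875, f(-1.875) = -1.625, f(-1.125) = 0.625, f(-0.375) = 2.875, f(0.375) = 5.125, f(1.125) = 7.375, f(1.875) = 9.625, f(2.625) = 11.875.
Sum = Δu · [f(-2.625) + f(-1.875) + f(-1.125) + ...].
Sum = 24.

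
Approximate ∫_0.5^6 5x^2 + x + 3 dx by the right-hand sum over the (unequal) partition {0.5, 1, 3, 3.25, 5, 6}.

543.015625

Subinterval widths: 0.5, 2, 0.25, 1.75, 1.
Right endpoints: 1, 3, 3.25, 5, 6.
f(1) = 9, f(3) = 51, f(3.25) = 59.0625, f(5) = 133, f(6) = 189.
Sum = Σ Δx_i · f(x_i).
Sum = 543.015625.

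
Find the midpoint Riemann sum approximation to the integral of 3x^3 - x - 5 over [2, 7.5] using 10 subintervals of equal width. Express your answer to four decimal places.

Δx = (7.5 − 2)/10 = 0.55.
Midpoints: 2.275, 2.825, 3.375, 3.925, 4.475, 5.025, 5.575, 6.125, 6.675, 7.225.
f(2.275) = 1795113/64000, f(2.825) = 3827891/64000, f(3.375) = 54761/512, f(3.925) = 11038479/64000, f(4.475) = 16599617/64000, f(5.025) = 23720203/64000, f(5.575) = 32591901/64000, f(6.125) = 347251/512, f(6.675) = 56355289/64000, f(7.225) = 71630307/64000.
Sum = Δx · [f(2.275) + f(2.825) + f(3.375) + ...].
Sum ≈ 2301.4948.

2301.4948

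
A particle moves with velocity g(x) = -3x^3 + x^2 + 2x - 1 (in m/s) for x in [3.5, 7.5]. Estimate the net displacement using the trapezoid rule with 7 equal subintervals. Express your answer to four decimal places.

Δx = (7.5 − 3.5)/7 = 4/7.
g(3.5) = -110.375, g(57/14) = -490493/2744, g(65/14) = -741989/2744, g(73/14) = -1066573/2744, g(81/14) = -1473461/2744, g(89/14) = -1971869/2744, g(97/14) = -2571013/2744, g(7.5) = -1195.375.
T_7 = (Δx/2)·[g(x_0) + 2g(x_1) + ... + 2g(x_{6}) + g(x_7)].
Sum ≈ -2104.7245.

-2104.7245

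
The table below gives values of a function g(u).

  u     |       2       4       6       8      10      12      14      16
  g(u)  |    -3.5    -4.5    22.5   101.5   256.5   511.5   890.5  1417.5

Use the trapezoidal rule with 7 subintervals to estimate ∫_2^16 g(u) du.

Δu = 2.
T_7 = (2/2)·[(-3.5) + 2·(-4.5) + 2·22.5 + 2·101.5 + 2·256.5 + 2·511.5 + 2·890.5 + 1417.5] = 4970.

4970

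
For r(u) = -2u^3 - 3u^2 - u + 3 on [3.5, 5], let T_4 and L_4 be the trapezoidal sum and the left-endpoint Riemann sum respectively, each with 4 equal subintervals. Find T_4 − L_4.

-38.25

T_4 ≈ -322.47070.
L_4 ≈ -284.22070.
T_4 − L_4 = -38.25.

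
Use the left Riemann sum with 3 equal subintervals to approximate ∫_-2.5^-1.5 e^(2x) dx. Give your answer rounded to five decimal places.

Δx = (-1.5 − (-2.5))/3 = 1/3.
Left endpoints: -2.5, -13/6, -11/6.
f(-2.5) ≈ 0.00674, f(-13/6) ≈ 0.01312, f(-11/6) ≈ 0.02556.
Sum = Δx · [f(-2.5) + f(-13/6) + f(-11/6)].
Sum ≈ 0.01514.

0.01514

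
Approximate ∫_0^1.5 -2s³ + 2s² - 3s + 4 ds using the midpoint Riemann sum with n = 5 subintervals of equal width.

2.371875

Δs = (1.5 − 0)/5 = 0.3.
Midpoints: 0.15, 0.45, 0.75, 1.05, 1.35.
f(0.15) = 3.58825, f(0.45) = 2.87275, f(0.75) = 2.03125, f(1.05) = 0.73975, f(1.35) = -1.32575.
Sum = Δs · [f(0.15) + f(0.45) + f(0.75) + f(1.05) + f(1.35)].
Sum = 2.371875.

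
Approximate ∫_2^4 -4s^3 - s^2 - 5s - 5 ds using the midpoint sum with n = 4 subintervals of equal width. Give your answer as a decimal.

-297.125

Δs = (4 − 2)/4 = 0.5.
Midpoints: 2.25, 2.75, 3.25, 3.75.
f(2.25) = -66.875, f(2.75) = -109.5, f(3.25) = -169.125, f(3.75) = -248.75.
Sum = Δs · [f(2.25) + f(2.75) + f(3.25) + f(3.75)].
Sum = -297.125.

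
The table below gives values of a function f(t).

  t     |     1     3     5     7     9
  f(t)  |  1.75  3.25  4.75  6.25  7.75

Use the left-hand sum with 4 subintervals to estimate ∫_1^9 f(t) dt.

32

Δt = 2.
Sum = 2·[1.75 + 3.25 + 4.75 + 6.25] = 32.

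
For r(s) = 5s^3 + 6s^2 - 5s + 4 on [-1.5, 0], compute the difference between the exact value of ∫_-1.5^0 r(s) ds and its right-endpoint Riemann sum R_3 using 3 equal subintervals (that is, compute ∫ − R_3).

Exact integral: ∫_-1.5^0 r(s) ds = 12.046875.
R_3 = 10.6875.
Error = 12.046875 − 10.6875 = 1.359375.

1.359375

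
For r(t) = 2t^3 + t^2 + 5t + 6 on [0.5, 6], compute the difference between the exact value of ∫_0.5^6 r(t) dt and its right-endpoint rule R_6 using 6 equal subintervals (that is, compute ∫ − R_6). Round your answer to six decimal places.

Exact integral: ∫_0.5^6 r(t) dt ≈ 842.30208333.
R_6 ≈ 1084.96730324.
Error ≈ 842.30208333 − 1084.96730324 ≈ -242.665220.

-242.665220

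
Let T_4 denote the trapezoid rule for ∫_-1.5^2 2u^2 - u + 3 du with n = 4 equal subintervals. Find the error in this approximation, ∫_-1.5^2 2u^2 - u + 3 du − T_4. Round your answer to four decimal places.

Exact integral: ∫_-1.5^2 f(u) du ≈ 17.208333.
T_4 = 18.1015625.
Error ≈ 17.208333 − 18.1015625 ≈ -0.8932.

-0.8932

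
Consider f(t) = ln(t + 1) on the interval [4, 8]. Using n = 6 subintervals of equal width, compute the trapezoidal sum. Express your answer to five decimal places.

Δt = (8 − 4)/6 = 2/3.
f(4) ≈ 1.60944, f(14/3) ≈ 1.73460, f(16/3) ≈ 1.84583, f(6) ≈ 1.94591, f(20/3) ≈ 2.03688, f(22/3) ≈ 2.12026, f(8) ≈ 2.19722.
T_6 = (Δt/2)·[f(t_0) + 2f(t_1) + ... + 2f(t_{5}) + f(t_6)].
Sum ≈ 7.72454.

7.72454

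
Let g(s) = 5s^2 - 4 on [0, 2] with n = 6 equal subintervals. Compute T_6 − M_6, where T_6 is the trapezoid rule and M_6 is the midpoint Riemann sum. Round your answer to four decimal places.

T_6 ≈ 5.518519.
M_6 ≈ 5.240741.
T_6 − M_6 ≈ 0.2778.

0.2778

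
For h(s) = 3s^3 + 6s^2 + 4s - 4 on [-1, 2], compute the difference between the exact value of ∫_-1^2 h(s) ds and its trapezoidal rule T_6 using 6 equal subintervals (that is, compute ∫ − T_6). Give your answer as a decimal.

-1.3125

Exact integral: ∫_-1^2 h(s) ds = 23.25.
T_6 = 24.5625.
Error = 23.25 − 24.5625 = -1.3125.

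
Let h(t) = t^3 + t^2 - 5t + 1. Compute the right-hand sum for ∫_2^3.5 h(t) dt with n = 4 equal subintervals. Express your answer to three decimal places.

Δt = (3.5 − 2)/4 = 0.375.
Right endpoints: 2.375, 2.75, 3.125, 3.5.
h(2.375) = 4179/512, h(2.75) = 15.609375, h(3.125) = 13137/512, h(3.5) = 38.625.
Sum = Δt · [h(2.375) + h(2.75) + h(3.125) + h(3.5)].
Sum ≈ 33.021.

33.021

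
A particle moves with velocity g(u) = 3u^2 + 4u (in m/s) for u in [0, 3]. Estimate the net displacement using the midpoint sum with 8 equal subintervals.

44.89453125

Δu = (3 − 0)/8 = 0.375.
Midpoints: 0.1875, 0.5625, 0.9375, 1.3125, 1.6875, 2.0625, 2.4375, 2.8125.
g(0.1875) = 0.85546875, g(0.5625) = 3.19921875, g(0.9375) = 6.38671875, g(1.3125) = 10.41796875, g(1.6875) = 15.29296875, g(2.0625) = 21.01171875, g(2.4375) = 27.57421875, g(2.8125) = 34.98046875.
Sum = Δu · [g(0.1875) + g(0.5625) + g(0.9375) + ...].
Sum = 44.89453125.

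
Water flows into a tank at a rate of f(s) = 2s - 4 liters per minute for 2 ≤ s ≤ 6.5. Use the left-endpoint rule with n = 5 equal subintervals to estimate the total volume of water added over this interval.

16.2

Δs = (6.5 − 2)/5 = 0.9.
Left endpoints: 2, 2.9, 3.8, 4.7, 5.6.
f(2) = 0, f(2.9) = 1.8, f(3.8) = 3.6, f(4.7) = 5.4, f(5.6) = 7.2.
Sum = Δs · [f(2) + f(2.9) + f(3.8) + f(4.7) + f(5.6)].
Sum = 16.2.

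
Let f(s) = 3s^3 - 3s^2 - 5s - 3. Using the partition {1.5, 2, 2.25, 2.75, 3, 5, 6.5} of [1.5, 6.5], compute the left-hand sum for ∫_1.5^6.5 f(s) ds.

484.29296875

Subinterval widths: 0.5, 0.25, 0.5, 0.25, 2, 1.5.
Left endpoints: 1.5, 2, 2.25, 2.75, 3, 5.
f(1.5) = -7.125, f(2) = -1, f(2.25) = 4.734375, f(2.75) = 22.953125, f(3) = 36, f(5) = 272.
Sum = Σ Δs_i · f(s_i).
Sum = 484.29296875.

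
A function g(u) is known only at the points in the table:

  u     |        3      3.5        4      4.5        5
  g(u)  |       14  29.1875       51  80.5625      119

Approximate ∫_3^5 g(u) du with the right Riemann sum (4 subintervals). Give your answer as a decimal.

Δu = 0.5.
Sum = 0.5·[29.1875 + 51 + 80.5625 + 119] = 139.875.

139.875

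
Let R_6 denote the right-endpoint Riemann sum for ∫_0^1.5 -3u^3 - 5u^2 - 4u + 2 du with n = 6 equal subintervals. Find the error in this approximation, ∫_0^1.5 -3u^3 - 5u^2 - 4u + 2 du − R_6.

3.60546875

Exact integral: ∫_0^1.5 f(u) du = -10.921875.
R_6 = -14.52734375.
Error = -10.921875 − (-14.52734375) = 3.60546875.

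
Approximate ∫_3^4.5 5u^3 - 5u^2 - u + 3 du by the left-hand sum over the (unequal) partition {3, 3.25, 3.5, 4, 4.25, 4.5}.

261.2734375

Subinterval widths: 0.25, 0.25, 0.5, 0.25, 0.25.
Left endpoints: 3, 3.25, 3.5, 4, 4.25.
f(3) = 90, f(3.25) = 118.578125, f(3.5) = 152.625, f(4) = 239, f(4.25) = 292.265625.
Sum = Σ Δu_i · f(u_i).
Sum = 261.2734375.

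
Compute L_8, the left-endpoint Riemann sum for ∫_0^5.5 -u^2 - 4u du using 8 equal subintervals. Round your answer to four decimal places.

Δu = (5.5 − 0)/8 = 0.6875.
Left endpoints: 0, 0.6875, 1.375, 2.0625, 2.75, 3.4375, 4.125, 4.8125.
f(0) = 0, f(0.6875) = -3.22265625, f(1.375) = -7.390625, f(2.0625) = -12.50390625, f(2.75) = -18.5625, f(3.4375) = -25.56640625, f(4.125) = -33.515625, f(4.8125) = -42.41015625.
Sum = Δu · [f(0) + f(0.6875) + f(1.375) + ...].
Sum ≈ -98.4307.

-98.4307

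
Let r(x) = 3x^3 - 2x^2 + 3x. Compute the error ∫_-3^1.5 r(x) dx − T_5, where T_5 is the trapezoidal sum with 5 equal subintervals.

Exact integral: ∫_-3^1.5 r(x) dx = -87.328125.
T_5 = -92.64375.
Error = -87.328125 − (-92.64375) = 5.315625.

5.315625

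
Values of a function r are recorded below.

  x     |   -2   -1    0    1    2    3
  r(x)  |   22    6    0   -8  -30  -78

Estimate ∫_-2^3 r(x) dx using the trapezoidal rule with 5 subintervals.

Δx = 1.
T_5 = (1/2)·[22 + 2·6 + 2·0 + 2·(-8) + 2·(-30) + (-78)] = -60.

-60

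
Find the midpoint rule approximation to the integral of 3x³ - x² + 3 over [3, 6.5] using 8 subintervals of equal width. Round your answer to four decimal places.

1203.6744

Δx = (6.5 − 3)/8 = 0.4375.
Midpoints: 3.21875, 3.65625, 4.09375, 4.53125, 4.96875, 5.40625, 5.84375, 6.28125.
f(3.21875) = 3036997/32768, f(3.65625) = 4465095/32768, f(4.09375) = 6293425/32768, f(4.53125) = 8571379/32768, f(4.96875) = 11348349/32768, f(5.40625) = 14673727/32768, f(5.84375) = 18596905/32768, f(6.28125) = 23167275/32768.
Sum = Δx · [f(3.21875) + f(3.65625) + f(4.09375) + ...].
Sum ≈ 1203.6744.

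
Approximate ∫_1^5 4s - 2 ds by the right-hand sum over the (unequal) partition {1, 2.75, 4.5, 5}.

52.75

Subinterval widths: 1.75, 1.75, 0.5.
Right endpoints: 2.75, 4.5, 5.
f(2.75) = 9, f(4.5) = 16, f(5) = 18.
Sum = Σ Δs_i · f(s_i).
Sum = 52.75.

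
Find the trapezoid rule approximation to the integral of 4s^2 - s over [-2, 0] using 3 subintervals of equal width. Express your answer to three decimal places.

Δs = (0 − (-2))/3 = 2/3.
f(-2) = 18, f(-4/3) = 76/9, f(-2/3) = 22/9, f(0) = 0.
T_3 = (Δs/2)·[f(s_0) + 2f(s_1) + 2f(s_2) + f(s_3)].
Sum ≈ 13.259.

13.259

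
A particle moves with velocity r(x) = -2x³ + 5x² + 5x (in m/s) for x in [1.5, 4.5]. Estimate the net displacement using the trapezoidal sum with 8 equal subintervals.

-12.1640625

Δx = (4.5 − 1.5)/8 = 0.375.
r(1.5) = 12, r(1.875) = 13.76953125, r(2.25) = 13.78125, r(2.625) = 11.40234375, r(3) = 6, r(3.375) = -3.05859375, r(3.75) = -16.40625, r(4.125) = -34.67578125, r(4.5) = -58.5.
T_8 = (Δx/2)·[r(x_0) + 2r(x_1) + ... + 2r(x_{7}) + r(x_8)].
Sum = -12.1640625.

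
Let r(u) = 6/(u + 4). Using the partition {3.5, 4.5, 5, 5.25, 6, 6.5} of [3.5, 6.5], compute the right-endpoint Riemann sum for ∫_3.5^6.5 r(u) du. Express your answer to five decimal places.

1.93709

Subinterval widths: 1, 0.5, 0.25, 0.75, 0.5.
Right endpoints: 4.5, 5, 5.25, 6, 6.5.
r(4.5) = 12/17, r(5) = 2/3, r(5.25) = 24/37, r(6) = 0.6, r(6.5) = 4/7.
Sum = Σ Δu_i · r(u_i).
Sum ≈ 1.93709.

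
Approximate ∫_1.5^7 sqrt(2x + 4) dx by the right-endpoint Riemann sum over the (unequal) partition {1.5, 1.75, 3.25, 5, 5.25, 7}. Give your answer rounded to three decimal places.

20.470

Subinterval widths: 0.25, 1.5, 1.75, 0.25, 1.75.
Right endpoints: 1.75, 3.25, 5, 5.25, 7.
f(1.75) ≈ 2.739, f(3.25) ≈ 3.240, f(5) ≈ 3.742, f(5.25) ≈ 3.808, f(7) ≈ 4.243.
Sum = Σ Δx_i · f(x_i).
Sum ≈ 20.470.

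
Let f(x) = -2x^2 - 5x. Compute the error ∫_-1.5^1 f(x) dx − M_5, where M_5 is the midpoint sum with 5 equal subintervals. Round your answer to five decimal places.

-0.10417

Exact integral: ∫_-1.5^1 f(x) dx ≈ 0.2083333.
M_5 = 0.3125.
Error ≈ 0.2083333 − 0.3125 ≈ -0.10417.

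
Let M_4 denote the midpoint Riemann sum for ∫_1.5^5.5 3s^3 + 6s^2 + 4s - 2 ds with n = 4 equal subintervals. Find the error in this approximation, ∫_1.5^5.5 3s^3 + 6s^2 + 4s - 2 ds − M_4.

Exact integral: ∫_1.5^5.5 f(s) ds = 1056.5.
M_4 = 1044.
Error = 1056.5 − 1044 = 12.5.

12.5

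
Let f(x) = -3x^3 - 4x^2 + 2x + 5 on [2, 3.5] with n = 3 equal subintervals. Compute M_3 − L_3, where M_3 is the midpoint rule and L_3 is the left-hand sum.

M_3 = -130.3984375.
L_3 = -99.4375.
M_3 − L_3 = -30.9609375.

-30.9609375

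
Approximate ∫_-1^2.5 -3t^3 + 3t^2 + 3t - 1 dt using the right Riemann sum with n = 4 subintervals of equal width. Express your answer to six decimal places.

Δt = (2.5 − (-1))/4 = 0.875.
Right endpoints: -0.125, 0.75, 1.625, 2.5.
f(-0.125) = -677/512, f(0.75) = 1.671875, f(1.625) = -551/512, f(2.5) = -21.625.
Sum = Δt · [f(-0.125) + f(0.75) + f(1.625) + f(2.5)].
Sum ≈ -19.557617.

-19.557617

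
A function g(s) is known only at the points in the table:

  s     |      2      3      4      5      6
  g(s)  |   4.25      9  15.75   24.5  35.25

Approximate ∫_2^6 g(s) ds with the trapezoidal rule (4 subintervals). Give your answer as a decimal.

Δs = 1.
T_4 = (1/2)·[4.25 + 2·9 + 2·15.75 + 2·24.5 + 35.25] = 69.

69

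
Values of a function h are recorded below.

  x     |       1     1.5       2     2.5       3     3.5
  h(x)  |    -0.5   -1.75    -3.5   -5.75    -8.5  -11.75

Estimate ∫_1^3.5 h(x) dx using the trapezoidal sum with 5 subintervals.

-12.8125

Δx = 0.5.
T_5 = (0.5/2)·[(-0.5) + 2·(-1.75) + 2·(-3.5) + 2·(-5.75) + 2·(-8.5) + (-11.75)] = -12.8125.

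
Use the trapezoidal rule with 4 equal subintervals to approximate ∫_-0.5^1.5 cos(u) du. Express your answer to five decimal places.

Δu = (1.5 − (-0.5))/4 = 0.5.
f(-0.5) ≈ 0.87758, f(0) ≈ 1.00000, f(0.5) ≈ 0.87758, f(1) ≈ 0.54030, f(1.5) ≈ 0.07074.
T_4 = (Δu/2)·[f(u_0) + 2f(u_1) + 2f(u_2) + 2f(u_3) + f(u_4)].
Sum ≈ 1.44602.

1.44602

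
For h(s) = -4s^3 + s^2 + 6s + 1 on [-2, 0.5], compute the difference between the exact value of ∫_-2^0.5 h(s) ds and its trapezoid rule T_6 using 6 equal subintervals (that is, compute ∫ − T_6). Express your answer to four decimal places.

Exact integral: ∫_-2^0.5 h(s) ds ≈ 9.895833.
T_6 ≈ 10.619213.
Error ≈ 9.895833 − 10.619213 ≈ -0.7234.

-0.7234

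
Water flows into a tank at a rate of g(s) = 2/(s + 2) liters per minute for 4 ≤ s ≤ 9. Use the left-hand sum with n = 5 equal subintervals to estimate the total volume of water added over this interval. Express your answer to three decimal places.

1.291

Δs = (9 − 4)/5 = 1.
Left endpoints: 4, 5, 6, 7, 8.
g(4) = 1/3, g(5) = 2/7, g(6) = 0.25, g(7) = 2/9, g(8) = 0.2.
Sum = Δs · [g(4) + g(5) + g(6) + g(7) + g(8)].
Sum ≈ 1.291.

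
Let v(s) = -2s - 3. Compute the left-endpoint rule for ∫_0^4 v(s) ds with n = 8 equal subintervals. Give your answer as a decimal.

Δs = (4 − 0)/8 = 0.5.
Left endpoints: 0, 0.5, 1, 1.5, 2, 2.5, 3, 3.5.
v(0) = -3, v(0.5) = -4, v(1) = -5, v(1.5) = -6, v(2) = -7, v(2.5) = -8, v(3) = -9, v(3.5) = -10.
Sum = Δs · [v(0) + v(0.5) + v(1) + ...].
Sum = -26.

-26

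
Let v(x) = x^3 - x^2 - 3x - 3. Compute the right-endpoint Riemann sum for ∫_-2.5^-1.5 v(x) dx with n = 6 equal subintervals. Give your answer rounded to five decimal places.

-8.51157

Δx = (-1.5 − (-2.5))/6 = 1/6.
Right endpoints: -7/3, -13/6, -2, -11/6, -5/3, -1.5.
v(-7/3) = -382/27, v(-13/6) = -2455/216, v(-2) = -9, v(-11/6) = -1517/216, v(-5/3) = -146/27, v(-1.5) = -4.125.
Sum = Δx · [v(-7/3) + v(-13/6) + v(-2) + ...].
Sum ≈ -8.51157.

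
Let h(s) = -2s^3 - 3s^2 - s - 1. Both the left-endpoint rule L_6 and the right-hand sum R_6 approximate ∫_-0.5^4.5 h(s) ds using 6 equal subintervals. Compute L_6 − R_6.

206.25

L_6 ≈ -216.805556.
R_6 ≈ -423.055556.
L_6 − R_6 = 206.25.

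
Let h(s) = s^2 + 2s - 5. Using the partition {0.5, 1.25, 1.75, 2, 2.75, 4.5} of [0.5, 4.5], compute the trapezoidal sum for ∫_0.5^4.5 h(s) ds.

Subinterval widths: 0.75, 0.5, 0.25, 0.75, 1.75.
h(0.5) = -3.75, h(1.25) = -0.9375, h(1.75) = 1.5625, h(2) = 3, h(2.75) = 8.0625, h(4.5) = 24.25.
On each subinterval the trapezoid contributes (Δs_i/2)·[h(s_{i-1}) + h(s_i)].
Sum = 31.390625.

31.390625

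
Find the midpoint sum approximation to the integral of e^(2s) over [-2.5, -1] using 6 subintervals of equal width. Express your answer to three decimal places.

0.064

Δs = (-1 − (-2.5))/6 = 0.25.
Midpoints: -2.375, -2.125, -1.875, -1.625, -1.375, -1.125.
f(-2.375) ≈ 0.009, f(-2.125) ≈ 0.014, f(-1.875) ≈ 0.024, f(-1.625) ≈ 0.039, f(-1.375) ≈ 0.064, f(-1.125) ≈ 0.105.
Sum = Δs · [f(-2.375) + f(-2.125) + f(-1.875) + ...].
Sum ≈ 0.064.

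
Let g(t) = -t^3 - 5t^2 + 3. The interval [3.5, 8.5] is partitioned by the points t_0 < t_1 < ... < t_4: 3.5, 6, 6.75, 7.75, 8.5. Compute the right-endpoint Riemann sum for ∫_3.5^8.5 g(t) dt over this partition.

-2873.84765625

Subinterval widths: 2.5, 0.75, 1, 0.75.
Right endpoints: 6, 6.75, 7.75, 8.5.
g(6) = -393, g(6.75) = -532.359375, g(7.75) = -762.796875, g(8.5) = -972.375.
Sum = Σ Δt_i · g(t_i).
Sum = -2873.84765625.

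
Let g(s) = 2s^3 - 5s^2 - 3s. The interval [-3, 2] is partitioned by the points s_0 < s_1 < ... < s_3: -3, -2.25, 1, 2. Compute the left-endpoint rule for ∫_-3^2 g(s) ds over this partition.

Subinterval widths: 0.75, 3.25, 1.
Left endpoints: -3, -2.25, 1.
g(-3) = -90, g(-2.25) = -41.34375, g(1) = -6.
Sum = Σ Δs_i · g(s_i).
Sum = -207.8671875.

-207.8671875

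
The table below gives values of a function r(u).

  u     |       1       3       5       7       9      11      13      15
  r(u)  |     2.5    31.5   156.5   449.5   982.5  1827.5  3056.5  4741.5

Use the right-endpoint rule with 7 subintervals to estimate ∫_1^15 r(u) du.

Δu = 2.
Sum = 2·[31.5 + 156.5 + 449.5 + 982.5 + 1827.5 + 3056.5 + 4741.5] = 22491.

22491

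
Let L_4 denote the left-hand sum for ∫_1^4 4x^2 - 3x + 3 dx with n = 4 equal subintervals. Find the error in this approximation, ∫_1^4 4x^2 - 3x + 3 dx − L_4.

18

Exact integral: ∫_1^4 f(x) dx = 70.5.
L_4 = 52.5.
Error = 70.5 − 52.5 = 18.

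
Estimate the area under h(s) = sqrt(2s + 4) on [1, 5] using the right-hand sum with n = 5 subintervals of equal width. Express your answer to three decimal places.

13.071

Δs = (5 − 1)/5 = 0.8.
Right endpoints: 1.8, 2.6, 3.4, 4.2, 5.
h(1.8) ≈ 2.757, h(2.6) ≈ 3.033, h(3.4) ≈ 3.286, h(4.2) ≈ 3.521, h(5) ≈ 3.742.
Sum = Δs · [h(1.8) + h(2.6) + h(3.4) + h(4.2) + h(5)].
Sum ≈ 13.071.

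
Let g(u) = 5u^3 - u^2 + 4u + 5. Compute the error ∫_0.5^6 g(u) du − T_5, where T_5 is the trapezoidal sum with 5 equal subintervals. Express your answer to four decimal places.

-52.9627

Exact integral: ∫_0.5^6 g(u) du ≈ 1646.963542.
T_5 = 1699.92625.
Error ≈ 1646.963542 − 1699.92625 ≈ -52.9627.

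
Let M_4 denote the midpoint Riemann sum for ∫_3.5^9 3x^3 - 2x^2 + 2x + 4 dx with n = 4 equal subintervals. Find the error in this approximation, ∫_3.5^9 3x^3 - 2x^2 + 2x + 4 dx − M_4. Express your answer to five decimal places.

Exact integral: ∫_3.5^9 f(x) dx ≈ 4441.5364583.
M_4 ≈ 4394.5268555.
Error ≈ 4441.5364583 − 4394.5268555 ≈ 47.00960.

47.00960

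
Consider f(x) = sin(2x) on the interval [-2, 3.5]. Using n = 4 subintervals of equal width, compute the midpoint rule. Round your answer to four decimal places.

Δx = (3.5 − (-2))/4 = 1.375.
Midpoints: -1.3125, 0.0625, 1.4375, 2.8125.
f(-1.3125) ≈ -0.4939, f(0.0625) ≈ 0.1247, f(1.4375) ≈ 0.2634, f(2.8125) ≈ -0.6117.
Sum = Δx · [f(-1.3125) + f(0.0625) + f(1.4375) + f(2.8125)].
Sum ≈ -0.9865.

-0.9865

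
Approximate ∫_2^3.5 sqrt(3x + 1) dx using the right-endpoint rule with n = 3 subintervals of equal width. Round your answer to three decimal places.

4.734

Δx = (3.5 − 2)/3 = 0.5.
Right endpoints: 2.5, 3, 3.5.
f(2.5) ≈ 2.915, f(3) ≈ 3.162, f(3.5) ≈ 3.391.
Sum = Δx · [f(2.5) + f(3) + f(3.5)].
Sum ≈ 4.734.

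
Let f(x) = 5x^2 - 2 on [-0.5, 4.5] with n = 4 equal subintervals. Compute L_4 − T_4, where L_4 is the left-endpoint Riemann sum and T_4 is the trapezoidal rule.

L_4 = 86.09375.
T_4 = 148.59375.
L_4 − T_4 = -62.5.

-62.5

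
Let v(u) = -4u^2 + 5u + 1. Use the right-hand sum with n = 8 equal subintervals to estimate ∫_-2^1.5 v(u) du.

Δu = (1.5 − (-2))/8 = 0.4375.
Right endpoints: -1.5625, -1.125, -0.6875, -0.25, 0.1875, 0.625, 1.0625, 1.5.
v(-1.5625) = -16.578125, v(-1.125) = -9.6875, v(-0.6875) = -4.328125, v(-0.25) = -0.5, v(0.1875) = 1.796875, v(0.625) = 2.5625, v(1.0625) = 1.796875, v(1.5) = -0.5.
Sum = Δu · [v(-1.5625) + v(-1.125) + v(-0.6875) + ...].
Sum = -11.12890625.

-11.12890625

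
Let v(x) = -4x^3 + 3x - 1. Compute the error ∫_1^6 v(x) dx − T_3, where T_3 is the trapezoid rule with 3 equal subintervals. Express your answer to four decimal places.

97.2222

Exact integral: ∫_1^6 v(x) dx = -1247.5.
T_3 ≈ -1344.722222.
Error ≈ -1247.5 − (-1344.722222) ≈ 97.2222.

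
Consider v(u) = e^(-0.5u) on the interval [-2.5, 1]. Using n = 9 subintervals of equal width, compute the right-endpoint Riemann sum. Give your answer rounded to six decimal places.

5.225044

Δu = (1 − (-2.5))/9 = 7/18.
Right endpoints: -19/9, -31/18, -4/3, -17/18, -5/9, -1/6, 2/9, 11/18, 1.
v(-19/9) ≈ 2.873571, v(-31/18) ≈ 2.365788, v(-4/3) ≈ 1.947734, v(-17/18) ≈ 1.603554, v(-5/9) ≈ 1.320193, v(-1/6) ≈ 1.086904, v(2/9) ≈ 0.894839, v(11/18) ≈ 0.736714, v(1) ≈ 0.606531.
Sum = Δu · [v(-19/9) + v(-31/18) + v(-4/3) + ...].
Sum ≈ 5.225044.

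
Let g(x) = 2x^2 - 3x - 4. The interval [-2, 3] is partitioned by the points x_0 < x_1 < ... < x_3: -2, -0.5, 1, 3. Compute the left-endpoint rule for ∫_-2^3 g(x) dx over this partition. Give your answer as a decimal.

Subinterval widths: 1.5, 1.5, 2.
Left endpoints: -2, -0.5, 1.
g(-2) = 10, g(-0.5) = -2, g(1) = -5.
Sum = Σ Δx_i · g(x_i).
Sum = 2.

2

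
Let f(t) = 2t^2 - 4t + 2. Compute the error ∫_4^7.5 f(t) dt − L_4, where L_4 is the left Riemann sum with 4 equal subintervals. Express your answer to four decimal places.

28.2005

Exact integral: ∫_4^7.5 f(t) dt ≈ 165.083333.
L_4 = 136.8828125.
Error ≈ 165.083333 − 136.8828125 ≈ 28.2005.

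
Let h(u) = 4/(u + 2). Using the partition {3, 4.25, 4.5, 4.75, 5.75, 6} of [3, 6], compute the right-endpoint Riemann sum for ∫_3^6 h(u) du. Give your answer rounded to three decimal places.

Subinterval widths: 1.25, 0.25, 0.25, 1, 0.25.
Right endpoints: 4.25, 4.5, 4.75, 5.75, 6.
h(4.25) = 0.64, h(4.5) = 8/13, h(4.75) = 16/27, h(5.75) = 16/31, h(6) = 0.5.
Sum = Σ Δu_i · h(u_i).
Sum ≈ 1.743.

1.743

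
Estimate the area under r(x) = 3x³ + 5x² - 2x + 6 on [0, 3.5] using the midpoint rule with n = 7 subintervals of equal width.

191.2421875

Δx = (3.5 − 0)/7 = 0.5.
Midpoints: 0.25, 0.75, 1.25, 1.75, 2.25, 2.75, 3.25.
r(0.25) = 5.859375, r(0.75) = 8.578125, r(1.25) = 17.171875, r(1.75) = 33.890625, r(2.25) = 60.984375, r(2.75) = 100.703125, r(3.25) = 155.296875.
Sum = Δx · [r(0.25) + r(0.75) + r(1.25) + ...].
Sum = 191.2421875.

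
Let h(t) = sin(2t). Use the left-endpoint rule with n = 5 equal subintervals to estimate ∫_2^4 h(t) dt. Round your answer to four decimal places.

-0.5896

Δt = (4 − 2)/5 = 0.4.
Left endpoints: 2, 2.4, 2.8, 3.2, 3.6.
h(2) ≈ -0.7568, h(2.4) ≈ -0.9962, h(2.8) ≈ -0.6313, h(3.2) ≈ 0.1165, h(3.6) ≈ 0.7937.
Sum = Δt · [h(2) + h(2.4) + h(2.8) + h(3.2) + h(3.6)].
Sum ≈ -0.5896.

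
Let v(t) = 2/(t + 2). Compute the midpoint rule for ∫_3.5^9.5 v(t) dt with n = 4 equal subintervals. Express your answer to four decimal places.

1.4705

Δt = (9.5 − 3.5)/4 = 1.5.
Midpoints: 4.25, 5.75, 7.25, 8.75.
v(4.25) = 0.32, v(5.75) = 8/31, v(7.25) = 8/37, v(8.75) = 8/43.
Sum = Δt · [v(4.25) + v(5.75) + v(7.25) + v(8.75)].
Sum ≈ 1.4705.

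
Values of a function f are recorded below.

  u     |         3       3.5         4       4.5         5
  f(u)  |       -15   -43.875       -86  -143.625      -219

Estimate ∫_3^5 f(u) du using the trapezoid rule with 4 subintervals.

Δu = 0.5.
T_4 = (0.5/2)·[(-15) + 2·(-43.875) + 2·(-86) + 2·(-143.625) + (-219)] = -195.25.

-195.25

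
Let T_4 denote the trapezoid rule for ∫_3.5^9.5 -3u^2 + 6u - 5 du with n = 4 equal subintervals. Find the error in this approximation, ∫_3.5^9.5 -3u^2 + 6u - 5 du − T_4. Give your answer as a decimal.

Exact integral: ∫_3.5^9.5 f(u) du = -610.5.
T_4 = -617.25.
Error = -610.5 − (-617.25) = 6.75.

6.75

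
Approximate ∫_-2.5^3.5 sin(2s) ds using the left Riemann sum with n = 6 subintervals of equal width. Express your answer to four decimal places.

Δs = (3.5 − (-2.5))/6 = 1.
Left endpoints: -2.5, -1.5, -0.5, 0.5, 1.5, 2.5.
f(-2.5) ≈ 0.9589, f(-1.5) ≈ -0.1411, f(-0.5) ≈ -0.8415, f(0.5) ≈ 0.8415, f(1.5) ≈ 0.1411, f(2.5) ≈ -0.9589.
Sum = Δs · [f(-2.5) + f(-1.5) + f(-0.5) + ...].
Sum ≈ 0.0000.

0.0000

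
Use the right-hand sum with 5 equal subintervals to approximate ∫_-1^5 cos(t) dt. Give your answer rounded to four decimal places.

-0.2570

Δt = (5 − (-1))/5 = 1.2.
Right endpoints: 0.2, 1.4, 2.6, 3.8, 5.
f(0.2) ≈ 0.9801, f(1.4) ≈ 0.1700, f(2.6) ≈ -0.8569, f(3.8) ≈ -0.7910, f(5) ≈ 0.2837.
Sum = Δt · [f(0.2) + f(1.4) + f(2.6) + f(3.8) + f(5)].
Sum ≈ -0.2570.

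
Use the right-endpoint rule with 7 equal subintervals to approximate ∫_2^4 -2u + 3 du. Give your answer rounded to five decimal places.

Δu = (4 − 2)/7 = 2/7.
Right endpoints: 16/7, 18/7, 20/7, 22/7, 24/7, 26/7, 4.
f(16/7) = -11/7, f(18/7) = -15/7, f(20/7) = -19/7, f(22/7) = -23/7, f(24/7) = -27/7, f(26/7) = -31/7, f(4) = -5.
Sum = Δu · [f(16/7) + f(18/7) + f(20/7) + ...].
Sum ≈ -6.57143.

-6.57143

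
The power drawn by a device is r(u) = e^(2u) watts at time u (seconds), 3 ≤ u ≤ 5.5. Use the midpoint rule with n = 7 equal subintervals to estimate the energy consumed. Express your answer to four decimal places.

29112.5091

Δu = (5.5 − 3)/7 = 5/14.
Midpoints: 89/28, 99/28, 109/28, 4.25, 129/28, 139/28, 149/28.
r(89/28) ≈ 576.5966, r(99/28) ≈ 1177.8294, r(109/28) ≈ 2405.9841, r(4.25) ≈ 4914.7688, r(129/28) ≈ 10039.5314, r(139/28) ≈ 20508.0225, r(149/28) ≈ 41892.2927.
Sum = Δu · [r(89/28) + r(99/28) + r(109/28) + ...].
Sum ≈ 29112.5091.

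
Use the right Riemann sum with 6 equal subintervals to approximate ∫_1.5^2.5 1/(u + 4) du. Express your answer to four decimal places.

Δu = (2.5 − 1.5)/6 = 1/6.
Right endpoints: 5/3, 11/6, 2, 13/6, 7/3, 2.5.
f(5/3) = 3/17, f(11/6) = 6/35, f(2) = 1/6, f(13/6) = 6/37, f(7/3) = 3/19, f(2.5) = 2/13.
Sum = Δu · [f(5/3) + f(11/6) + f(2) + ...].
Sum ≈ 0.1647.

0.1647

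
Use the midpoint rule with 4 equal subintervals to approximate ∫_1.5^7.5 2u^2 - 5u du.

141.75

Δu = (7.5 − 1.5)/4 = 1.5.
Midpoints: 2.25, 3.75, 5.25, 6.75.
f(2.25) = -1.125, f(3.75) = 9.375, f(5.25) = 28.875, f(6.75) = 57.375.
Sum = Δu · [f(2.25) + f(3.75) + f(5.25) + f(6.75)].
Sum = 141.75.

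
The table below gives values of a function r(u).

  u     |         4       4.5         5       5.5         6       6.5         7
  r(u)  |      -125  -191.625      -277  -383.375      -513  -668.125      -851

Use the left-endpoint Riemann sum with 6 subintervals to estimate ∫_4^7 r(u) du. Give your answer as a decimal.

-1079.0625

Δu = 0.5.
Sum = 0.5·[(-125) + (-191.625) + (-277) + (-383.375) + (-513) + (-668.125)] = -1079.0625.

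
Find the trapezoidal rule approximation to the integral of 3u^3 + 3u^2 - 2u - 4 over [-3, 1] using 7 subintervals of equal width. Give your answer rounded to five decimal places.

-41.30612

Δu = (1 − (-3))/7 = 4/7.
f(-3) = -52, f(-17/7) = -8376/343, f(-13/7) = -3140/343, f(-9/7) = -976/343, f(-5/7) = -732/343, f(-1/7) = -1256/343, f(3/7) = -1396/343, f(1) = 0.
T_7 = (Δu/2)·[f(u_0) + 2f(u_1) + ... + 2f(u_{6}) + f(u_7)].
Sum ≈ -41.30612.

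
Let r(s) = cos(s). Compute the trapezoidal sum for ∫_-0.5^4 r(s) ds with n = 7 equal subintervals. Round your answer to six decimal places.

-0.267758

Δs = (4 − (-0.5))/7 = 9/14.
r(-0.5) ≈ 0.877583, r(1/7) ≈ 0.989813, r(11/14) ≈ 0.706883, r(10/7) ≈ 0.141746, r(29/14) ≈ -0.479980, r(19/7) ≈ -0.910085, r(47/14) ≈ -0.976859, r(4) ≈ -0.653644.
T_7 = (Δs/2)·[r(s_0) + 2r(s_1) + ... + 2r(s_{6}) + r(s_7)].
Sum ≈ -0.267758.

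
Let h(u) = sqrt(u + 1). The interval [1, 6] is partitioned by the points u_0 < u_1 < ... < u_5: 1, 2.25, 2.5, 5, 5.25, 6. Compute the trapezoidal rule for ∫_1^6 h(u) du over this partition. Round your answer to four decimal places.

10.4186

Subinterval widths: 1.25, 0.25, 2.5, 0.25, 0.75.
h(1) ≈ 1.4142, h(2.25) ≈ 1.8028, h(2.5) ≈ 1.8708, h(5) ≈ 2.4495, h(5.25) ≈ 2.5000, h(6) ≈ 2.6458.
On each subinterval the trapezoid contributes (Δu_i/2)·[h(u_{i-1}) + h(u_i)].
Sum ≈ 10.4186.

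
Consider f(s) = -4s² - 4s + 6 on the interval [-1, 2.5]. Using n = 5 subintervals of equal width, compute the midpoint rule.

Δs = (2.5 − (-1))/5 = 0.7.
Midpoints: -0.65, 0.05, 0.75, 1.45, 2.15.
f(-0.65) = 6.91, f(0.05) = 5.79, f(0.75) = 0.75, f(1.45) = -8.21, f(2.15) = -21.09.
Sum = Δs · [f(-0.65) + f(0.05) + f(0.75) + f(1.45) + f(2.15)].
Sum = -11.095.

-11.095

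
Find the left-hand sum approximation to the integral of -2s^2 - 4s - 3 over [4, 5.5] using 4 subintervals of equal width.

Δs = (5.5 − 4)/4 = 0.375.
Left endpoints: 4, 4.375, 4.75, 5.125.
f(4) = -51, f(4.375) = -58.78125, f(4.75) = -67.125, f(5.125) = -76.03125.
Sum = Δs · [f(4) + f(4.375) + f(4.75) + f(5.125)].
Sum = -94.8515625.

-94.8515625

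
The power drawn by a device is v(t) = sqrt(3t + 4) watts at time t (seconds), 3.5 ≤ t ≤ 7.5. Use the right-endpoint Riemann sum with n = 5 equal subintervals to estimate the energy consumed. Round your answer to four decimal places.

Δt = (7.5 − 3.5)/5 = 0.8.
Right endpoints: 4.3, 5.1, 5.9, 6.7, 7.5.
v(4.3) ≈ 4.1110, v(5.1) ≈ 4.3932, v(5.9) ≈ 4.6583, v(6.7) ≈ 4.9092, v(7.5) ≈ 5.1478.
Sum = Δt · [v(4.3) + v(5.1) + v(5.9) + v(6.7) + v(7.5)].
Sum ≈ 18.5756.

18.5756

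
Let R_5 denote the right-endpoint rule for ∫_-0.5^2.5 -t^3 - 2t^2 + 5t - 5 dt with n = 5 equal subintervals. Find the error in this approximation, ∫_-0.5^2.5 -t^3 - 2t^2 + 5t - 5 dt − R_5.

4.725

Exact integral: ∫_-0.5^2.5 f(t) dt = -20.25.
R_5 = -24.975.
Error = -20.25 − (-24.975) = 4.725.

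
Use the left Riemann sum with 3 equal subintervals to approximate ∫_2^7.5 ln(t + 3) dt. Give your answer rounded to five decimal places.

10.43301

Δt = (7.5 − 2)/3 = 11/6.
Left endpoints: 2, 23/6, 17/3.
f(2) ≈ 1.60944, f(23/6) ≈ 1.92181, f(17/3) ≈ 2.15948.
Sum = Δt · [f(2) + f(23/6) + f(17/3)].
Sum ≈ 10.43301.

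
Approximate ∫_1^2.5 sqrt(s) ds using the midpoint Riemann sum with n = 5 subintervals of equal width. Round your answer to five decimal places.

Δs = (2.5 − 1)/5 = 0.3.
Midpoints: 1.15, 1.45, 1.75, 2.05, 2.35.
f(1.15) ≈ 1.07238, f(1.45) ≈ 1.20416, f(1.75) ≈ 1.32288, f(2.05) ≈ 1.43178, f(2.35) ≈ 1.53297.
Sum = Δs · [f(1.15) + f(1.45) + f(1.75) + f(2.05) + f(2.35)].
Sum ≈ 1.96925.

1.96925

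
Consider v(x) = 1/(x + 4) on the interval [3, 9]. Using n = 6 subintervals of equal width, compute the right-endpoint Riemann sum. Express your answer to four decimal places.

Δx = (9 − 3)/6 = 1.
Right endpoints: 4, 5, 6, 7, 8, 9.
v(4) = 0.125, v(5) = 1/9, v(6) = 0.1, v(7) = 1/11, v(8) = 1/12, v(9) = 1/13.
Sum = Δx · [v(4) + v(5) + v(6) + ...].
Sum ≈ 0.5873.

0.5873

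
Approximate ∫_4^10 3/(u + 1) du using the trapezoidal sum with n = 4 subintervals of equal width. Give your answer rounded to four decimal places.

2.3830

Δu = (10 − 4)/4 = 1.5.
f(4) = 0.6, f(5.5) = 6/13, f(7) = 0.375, f(8.5) = 6/19, f(10) = 3/11.
T_4 = (Δu/2)·[f(u_0) + 2f(u_1) + 2f(u_2) + 2f(u_3) + f(u_4)].
Sum ≈ 2.3830.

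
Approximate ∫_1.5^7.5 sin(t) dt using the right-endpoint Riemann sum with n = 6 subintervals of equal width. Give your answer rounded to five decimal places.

-0.28226

Δt = (7.5 − 1.5)/6 = 1.
Right endpoints: 2.5, 3.5, 4.5, 5.5, 6.5, 7.5.
f(2.5) ≈ 0.59847, f(3.5) ≈ -0.35078, f(4.5) ≈ -0.97753, f(5.5) ≈ -0.70554, f(6.5) ≈ 0.21512, f(7.5) ≈ 0.93800.
Sum = Δt · [f(2.5) + f(3.5) + f(4.5) + ...].
Sum ≈ -0.28226.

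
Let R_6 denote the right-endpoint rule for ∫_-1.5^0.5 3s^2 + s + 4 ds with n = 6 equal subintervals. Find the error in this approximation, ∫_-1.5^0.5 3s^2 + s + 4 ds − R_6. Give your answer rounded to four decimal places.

0.5556

Exact integral: ∫_-1.5^0.5 f(s) ds = 10.5.
R_6 ≈ 9.944444.
Error ≈ 10.5 − 9.944444 ≈ 0.5556.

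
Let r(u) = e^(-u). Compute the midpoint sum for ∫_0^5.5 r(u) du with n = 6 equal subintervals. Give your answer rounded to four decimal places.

Δu = (5.5 − 0)/6 = 11/12.
Midpoints: 11/24, 1.375, 55/24, 77/24, 4.125, 121/24.
r(11/24) ≈ 0.6323, r(1.375) ≈ 0.2528, r(55/24) ≈ 0.1011, r(77/24) ≈ 0.0404, r(4.125) ≈ 0.0162, r(121/24) ≈ 0.0065.
Sum = Δu · [r(11/24) + r(1.375) + r(55/24) + ...].
Sum ≈ 0.9619.

0.9619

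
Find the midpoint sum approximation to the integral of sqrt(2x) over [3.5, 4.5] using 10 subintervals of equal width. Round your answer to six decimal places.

2.826599

Δx = (4.5 − 3.5)/10 = 0.1.
Midpoints: 3.55, 3.65, 3.75, 3.85, 3.95, 4.05, 4.15, 4.25, 4.35, 4.45.
f(3.55) ≈ 2.664583, f(3.65) ≈ 2.701851, f(3.75) ≈ 2.738613, f(3.85) ≈ 2.774887, f(3.95) ≈ 2.810694, f(4.05) ≈ 2.846050, f(4.15) ≈ 2.880972, f(4.25) ≈ 2.915476, f(4.35) ≈ 2.949576, f(4.45) ≈ 2.983287.
Sum = Δx · [f(3.55) + f(3.65) + f(3.75) + ...].
Sum ≈ 2.826599.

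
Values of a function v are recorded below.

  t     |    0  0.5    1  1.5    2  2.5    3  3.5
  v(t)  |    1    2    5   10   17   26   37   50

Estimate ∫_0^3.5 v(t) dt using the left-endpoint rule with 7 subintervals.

49

Δt = 0.5.
Sum = 0.5·[1 + 2 + 5 + 10 + 17 + 26 + 37] = 49.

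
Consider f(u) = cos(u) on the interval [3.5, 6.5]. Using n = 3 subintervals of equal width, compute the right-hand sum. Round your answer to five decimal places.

1.47446

Δu = (6.5 − 3.5)/3 = 1.
Right endpoints: 4.5, 5.5, 6.5.
f(4.5) ≈ -0.21080, f(5.5) ≈ 0.70867, f(6.5) ≈ 0.97659.
Sum = Δu · [f(4.5) + f(5.5) + f(6.5)].
Sum ≈ 1.47446.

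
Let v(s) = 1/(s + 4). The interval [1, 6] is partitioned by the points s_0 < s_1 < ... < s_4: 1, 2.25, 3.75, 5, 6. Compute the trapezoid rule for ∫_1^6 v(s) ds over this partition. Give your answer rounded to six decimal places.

Subinterval widths: 1.25, 1.5, 1.25, 1.
v(1) = 0.2, v(2.25) = 0.16, v(3.75) = 4/31, v(5) = 1/9, v(6) = 0.1.
On each subinterval the trapezoid contributes (Δs_i/2)·[v(s_{i-1}) + v(s_i)].
Sum ≈ 0.697419.

0.697419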